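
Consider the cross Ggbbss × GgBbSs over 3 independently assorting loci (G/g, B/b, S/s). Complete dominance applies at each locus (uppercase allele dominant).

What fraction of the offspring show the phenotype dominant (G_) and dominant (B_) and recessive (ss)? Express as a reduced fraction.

Ggbbss gametes: Gbs×4, gbs×4
GgBbSs gametes: GBS×1, GBs×1, GbS×1, Gbs×1, gBS×1, gBs×1, gbS×1, gbs×1
Ggbbss×GgBbSs grid (8·8=64): GGBbSs=4 GGBbss=4 GGbbSs=4 GGbbss=4 GgBbSs=8 GgBbss=8 GgbbSs=8 Ggbbss=8 ggBbSs=4 ggBbss=4 ggbbSs=4 ggbbss=4
G_ B_ ss hits 12/64; gcd=4; 12÷4/64÷4 = 3/16

P(G_ B_ ss) = 3/16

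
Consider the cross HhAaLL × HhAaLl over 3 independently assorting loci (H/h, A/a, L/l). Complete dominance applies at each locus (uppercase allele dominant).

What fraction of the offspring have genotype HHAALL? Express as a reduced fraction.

HhAaLL gametes: HAL×2, HaL×2, hAL×2, haL×2
HhAaLl gametes: HAL×1, HAl×1, HaL×1, Hal×1, hAL×1, hAl×1, haL×1, hal×1
HhAaLL×HhAaLl grid (8·8=64): HHAALL=2 HHAALl=2 HHAaLL=4 HHAaLl=4 HHaaLL=2 HHaaLl=2 HhAALL=4 HhAALl=4 HhAaLL=8 HhAaLl=8 HhaaLL=4 HhaaLl=4 hhAALL=2 hhAALl=2 hhAaLL=4 hhAaLl=4 hhaaLL=2 hhaaLl=2
HHAALL hits 2/64; gcd=2; 2÷2/64÷2 = 1/32

P(HHAALL) = 1/32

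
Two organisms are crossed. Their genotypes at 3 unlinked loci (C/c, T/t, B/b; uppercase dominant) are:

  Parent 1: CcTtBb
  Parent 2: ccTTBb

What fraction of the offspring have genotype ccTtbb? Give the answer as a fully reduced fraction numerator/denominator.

CcTtBb gametes: CTB×1, CTb×1, CtB×1, Ctb×1, cTB×1, cTb×1, ctB×1, ctb×1
ccTTBb gametes: cTB×4, cTb×4
CcTtBb×ccTTBb grid (8·8=64): CcTTBB=4 CcTTBb=8 CcTTbb=4 CcTtBB=4 CcTtBb=8 CcTtbb=4 ccTTBB=4 ccTTBb=8 ccTTbb=4 ccTtBB=4 ccTtBb=8 ccTtbb=4
ccTtbb hits 4/64; gcd=4; 4÷4/64÷4 = 1/16

P(ccTtbb) = 1/16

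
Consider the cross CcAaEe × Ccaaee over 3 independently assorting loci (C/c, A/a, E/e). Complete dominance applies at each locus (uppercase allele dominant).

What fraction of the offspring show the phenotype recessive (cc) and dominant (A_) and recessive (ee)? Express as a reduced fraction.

P(cc A_ ee) = 1/16

CcAaEe gametes: CAE×1, CAe×1, CaE×1, Cae×1, cAE×1, cAe×1, caE×1, cae×1
Ccaaee gametes: Cae×4, cae×4
CcAaEe×Ccaaee grid (8·8=64): CCAaEe=4 CCAaee=4 CCaaEe=4 CCaaee=4 CcAaEe=8 CcAaee=8 CcaaEe=8 Ccaaee=8 ccAaEe=4 ccAaee=4 ccaaEe=4 ccaaee=4
cc A_ ee hits 4/64; gcd=4; 4÷4/64÷4 = 1/16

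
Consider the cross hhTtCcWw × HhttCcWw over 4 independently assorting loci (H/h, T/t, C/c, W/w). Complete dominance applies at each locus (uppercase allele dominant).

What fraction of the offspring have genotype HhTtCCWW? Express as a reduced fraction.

hhTtCcWw gametes: hTCW×2, hTCw×2, hTcW×2, hTcw×2, htCW×2, htCw×2, htcW×2, htcw×2
HhttCcWw gametes: HtCW×2, HtCw×2, HtcW×2, Htcw×2, htCW×2, htCw×2, htcW×2, htcw×2
hhTtCcWw×HhttCcWw grid (16·16=256): HhTtCCWW=4 HhTtCCWw=8 HhTtCCww=4 HhTtCcWW=8 HhTtCcWw=16 HhTtCcww=8 HhTtccWW=4 HhTtccWw=8 HhTtccww=4 HhttCCWW=4 HhttCCWw=8 HhttCCww=4 HhttCcWW=8 HhttCcWw=16 HhttCcww=8 HhttccWW=4 HhttccWw=8 Hhttccww=4 hhTtCCWW=4 hhTtCCWw=8 hhTtCCww=4 hhTtCcWW=8 hhTtCcWw=16 hhTtCcww=8 hhTtccWW=4 hhTtccWw=8 hhTtccww=4 hhttCCWW=4 hhttCCWw=8 hhttCCww=4 hhttCcWW=8 hhttCcWw=16 hhttCcww=8 hhttccWW=4 hhttccWw=8 hhttccww=4
HhTtCCWW hits 4/256; gcd=4; 4÷4/256÷4 = 1/64

P(HhTtCCWW) = 1/64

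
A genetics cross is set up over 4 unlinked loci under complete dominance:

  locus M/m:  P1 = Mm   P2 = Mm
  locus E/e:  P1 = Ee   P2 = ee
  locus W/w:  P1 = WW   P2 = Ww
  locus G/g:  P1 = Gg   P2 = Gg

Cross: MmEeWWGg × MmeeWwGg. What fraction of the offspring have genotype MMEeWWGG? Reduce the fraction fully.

MmEeWWGg gametes: MEWG×2, MEWg×2, MeWG×2, MeWg×2, mEWG×2, mEWg×2, meWG×2, meWg×2
MmeeWwGg gametes: MeWG×2, MeWg×2, MewG×2, Mewg×2, meWG×2, meWg×2, mewG×2, mewg×2
MmEeWWGg×MmeeWwGg grid (16·16=256): MMEeWWGG=4 MMEeWWGg=8 MMEeWWgg=4 MMEeWwGG=4 MMEeWwGg=8 MMEeWwgg=4 MMeeWWGG=4 MMeeWWGg=8 MMeeWWgg=4 MMeeWwGG=4 MMeeWwGg=8 MMeeWwgg=4 MmEeWWGG=8 MmEeWWGg=16 MmEeWWgg=8 MmEeWwGG=8 MmEeWwGg=16 MmEeWwgg=8 MmeeWWGG=8 MmeeWWGg=16 MmeeWWgg=8 MmeeWwGG=8 MmeeWwGg=16 MmeeWwgg=8 mmEeWWGG=4 mmEeWWGg=8 mmEeWWgg=4 mmEeWwGG=4 mmEeWwGg=8 mmEeWwgg=4 mmeeWWGG=4 mmeeWWGg=8 mmeeWWgg=4 mmeeWwGG=4 mmeeWwGg=8 mmeeWwgg=4
MMEeWWGG hits 4/256; gcd=4; 4÷4/256÷4 = 1/64

P(MMEeWWGG) = 1/64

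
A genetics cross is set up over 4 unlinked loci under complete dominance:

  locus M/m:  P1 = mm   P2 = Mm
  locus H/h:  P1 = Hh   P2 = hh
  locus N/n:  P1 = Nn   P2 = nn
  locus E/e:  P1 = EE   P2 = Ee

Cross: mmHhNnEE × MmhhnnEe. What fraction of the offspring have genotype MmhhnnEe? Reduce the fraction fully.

P(MmhhnnEe) = 1/16

mmHhNnEE gametes: mHNE×4, mHnE×4, mhNE×4, mhnE×4
MmhhnnEe gametes: MhnE×4, Mhne×4, mhnE×4, mhne×4
mmHhNnEE×MmhhnnEe grid (16·16=256): MmHhNnEE=16 MmHhNnEe=16 MmHhnnEE=16 MmHhnnEe=16 MmhhNnEE=16 MmhhNnEe=16 MmhhnnEE=16 MmhhnnEe=16 mmHhNnEE=16 mmHhNnEe=16 mmHhnnEE=16 mmHhnnEe=16 mmhhNnEE=16 mmhhNnEe=16 mmhhnnEE=16 mmhhnnEe=16
MmhhnnEe hits 16/256; gcd=16; 16÷16/256÷16 = 1/16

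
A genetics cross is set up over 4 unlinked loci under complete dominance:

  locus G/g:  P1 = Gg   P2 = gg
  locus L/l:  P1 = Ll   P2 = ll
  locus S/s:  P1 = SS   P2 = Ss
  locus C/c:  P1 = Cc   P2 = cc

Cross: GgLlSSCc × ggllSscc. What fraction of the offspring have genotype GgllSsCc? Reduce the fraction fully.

P(GgllSsCc) = 1/16

GgLlSSCc gametes: GLSC×2, GLSc×2, GlSC×2, GlSc×2, gLSC×2, gLSc×2, glSC×2, glSc×2
ggllSscc gametes: glSc×8, glsc×8
GgLlSSCc×ggllSscc grid (16·16=256): GgLlSSCc=16 GgLlSScc=16 GgLlSsCc=16 GgLlSscc=16 GgllSSCc=16 GgllSScc=16 GgllSsCc=16 GgllSscc=16 ggLlSSCc=16 ggLlSScc=16 ggLlSsCc=16 ggLlSscc=16 ggllSSCc=16 ggllSScc=16 ggllSsCc=16 ggllSscc=16
GgllSsCc hits 16/256; gcd=16; 16÷16/256÷16 = 1/16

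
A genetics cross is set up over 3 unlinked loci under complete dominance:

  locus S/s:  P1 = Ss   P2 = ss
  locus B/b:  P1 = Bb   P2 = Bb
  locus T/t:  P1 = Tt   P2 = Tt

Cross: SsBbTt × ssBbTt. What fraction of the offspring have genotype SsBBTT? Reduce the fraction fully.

P(SsBBTT) = 1/32

SsBbTt gametes: SBT×1, SBt×1, SbT×1, Sbt×1, sBT×1, sBt×1, sbT×1, sbt×1
ssBbTt gametes: sBT×2, sBt×2, sbT×2, sbt×2
SsBbTt×ssBbTt grid (8·8=64): SsBBTT=2 SsBBTt=4 SsBBtt=2 SsBbTT=4 SsBbTt=8 SsBbtt=4 SsbbTT=2 SsbbTt=4 Ssbbtt=2 ssBBTT=2 ssBBTt=4 ssBBtt=2 ssBbTT=4 ssBbTt=8 ssBbtt=4 ssbbTT=2 ssbbTt=4 ssbbtt=2
SsBBTT hits 2/64; gcd=2; 2÷2/64÷2 = 1/32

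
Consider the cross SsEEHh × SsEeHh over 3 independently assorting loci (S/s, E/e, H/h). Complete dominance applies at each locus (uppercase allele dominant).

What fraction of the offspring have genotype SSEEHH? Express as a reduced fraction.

P(SSEEHH) = 1/32

SsEEHh gametes: SEH×2, SEh×2, sEH×2, sEh×2
SsEeHh gametes: SEH×1, SEh×1, SeH×1, Seh×1, sEH×1, sEh×1, seH×1, seh×1
SsEEHh×SsEeHh grid (8·8=64): SSEEHH=2 SSEEHh=4 SSEEhh=2 SSEeHH=2 SSEeHh=4 SSEehh=2 SsEEHH=4 SsEEHh=8 SsEEhh=4 SsEeHH=4 SsEeHh=8 SsEehh=4 ssEEHH=2 ssEEHh=4 ssEEhh=2 ssEeHH=2 ssEeHh=4 ssEehh=2
SSEEHH hits 2/64; gcd=2; 2÷2/64÷2 = 1/32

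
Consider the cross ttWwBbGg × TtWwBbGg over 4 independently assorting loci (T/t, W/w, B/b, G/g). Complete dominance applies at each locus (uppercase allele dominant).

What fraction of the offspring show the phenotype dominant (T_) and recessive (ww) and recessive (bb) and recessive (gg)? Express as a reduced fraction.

ttWwBbGg gametes: tWBG×2, tWBg×2, tWbG×2, tWbg×2, twBG×2, twBg×2, twbG×2, twbg×2
TtWwBbGg gametes: TWBG×1, TWBg×1, TWbG×1, TWbg×1, TwBG×1, TwBg×1, TwbG×1, Twbg×1, tWBG×1, tWBg×1, tWbG×1, tWbg×1, twBG×1, twBg×1, twbG×1, twbg×1
ttWwBbGg×TtWwBbGg grid (16·16=256): TtWWBBGG=2 TtWWBBGg=4 TtWWBBgg=2 TtWWBbGG=4 TtWWBbGg=8 TtWWBbgg=4 TtWWbbGG=2 TtWWbbGg=4 TtWWbbgg=2 TtWwBBGG=4 TtWwBBGg=8 TtWwBBgg=4 TtWwBbGG=8 TtWwBbGg=16 TtWwBbgg=8 TtWwbbGG=4 TtWwbbGg=8 TtWwbbgg=4 TtwwBBGG=2 TtwwBBGg=4 TtwwBBgg=2 TtwwBbGG=4 TtwwBbGg=8 TtwwBbgg=4 TtwwbbGG=2 TtwwbbGg=4 Ttwwbbgg=2 ttWWBBGG=2 ttWWBBGg=4 ttWWBBgg=2 ttWWBbGG=4 ttWWBbGg=8 ttWWBbgg=4 ttWWbbGG=2 ttWWbbGg=4 ttWWbbgg=2 ttWwBBGG=4 ttWwBBGg=8 ttWwBBgg=4 ttWwBbGG=8 ttWwBbGg=16 ttWwBbgg=8 ttWwbbGG=4 ttWwbbGg=8 ttWwbbgg=4 ttwwBBGG=2 ttwwBBGg=4 ttwwBBgg=2 ttwwBbGG=4 ttwwBbGg=8 ttwwBbgg=4 ttwwbbGG=2 ttwwbbGg=4 ttwwbbgg=2
T_ ww bb gg hits 2/256; gcd=2; 2÷2/256÷2 = 1/128

P(T_ ww bb gg) = 1/128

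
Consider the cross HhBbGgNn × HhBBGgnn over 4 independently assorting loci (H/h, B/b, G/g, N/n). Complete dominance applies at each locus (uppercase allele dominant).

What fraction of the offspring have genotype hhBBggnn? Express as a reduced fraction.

HhBbGgNn gametes: HBGN×1, HBGn×1, HBgN×1, HBgn×1, HbGN×1, HbGn×1, HbgN×1, Hbgn×1, hBGN×1, hBGn×1, hBgN×1, hBgn×1, hbGN×1, hbGn×1, hbgN×1, hbgn×1
HhBBGgnn gametes: HBGn×4, HBgn×4, hBGn×4, hBgn×4
HhBbGgNn×HhBBGgnn grid (16·16=256): HHBBGGNn=4 HHBBGGnn=4 HHBBGgNn=8 HHBBGgnn=8 HHBBggNn=4 HHBBggnn=4 HHBbGGNn=4 HHBbGGnn=4 HHBbGgNn=8 HHBbGgnn=8 HHBbggNn=4 HHBbggnn=4 HhBBGGNn=8 HhBBGGnn=8 HhBBGgNn=16 HhBBGgnn=16 HhBBggNn=8 HhBBggnn=8 HhBbGGNn=8 HhBbGGnn=8 HhBbGgNn=16 HhBbGgnn=16 HhBbggNn=8 HhBbggnn=8 hhBBGGNn=4 hhBBGGnn=4 hhBBGgNn=8 hhBBGgnn=8 hhBBggNn=4 hhBBggnn=4 hhBbGGNn=4 hhBbGGnn=4 hhBbGgNn=8 hhBbGgnn=8 hhBbggNn=4 hhBbggnn=4
hhBBggnn hits 4/256; gcd=4; 4÷4/256÷4 = 1/64

P(hhBBggnn) = 1/64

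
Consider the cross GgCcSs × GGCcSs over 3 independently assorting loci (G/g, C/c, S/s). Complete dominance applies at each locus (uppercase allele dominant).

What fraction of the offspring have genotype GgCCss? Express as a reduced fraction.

GgCcSs gametes: GCS×1, GCs×1, GcS×1, Gcs×1, gCS×1, gCs×1, gcS×1, gcs×1
GGCcSs gametes: GCS×2, GCs×2, GcS×2, Gcs×2
GgCcSs×GGCcSs grid (8·8=64): GGCCSS=2 GGCCSs=4 GGCCss=2 GGCcSS=4 GGCcSs=8 GGCcss=4 GGccSS=2 GGccSs=4 GGccss=2 GgCCSS=2 GgCCSs=4 GgCCss=2 GgCcSS=4 GgCcSs=8 GgCcss=4 GgccSS=2 GgccSs=4 Ggccss=2
GgCCss hits 2/64; gcd=2; 2÷2/64÷2 = 1/32

P(GgCCss) = 1/32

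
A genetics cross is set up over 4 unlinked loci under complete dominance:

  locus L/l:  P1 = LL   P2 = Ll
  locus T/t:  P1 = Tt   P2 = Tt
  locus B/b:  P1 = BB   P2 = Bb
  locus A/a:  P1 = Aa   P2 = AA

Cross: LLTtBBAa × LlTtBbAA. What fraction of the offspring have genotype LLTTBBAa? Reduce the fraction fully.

P(LLTTBBAa) = 1/32

LLTtBBAa gametes: LTBA×4, LTBa×4, LtBA×4, LtBa×4
LlTtBbAA gametes: LTBA×2, LTbA×2, LtBA×2, LtbA×2, lTBA×2, lTbA×2, ltBA×2, ltbA×2
LLTtBBAa×LlTtBbAA grid (16·16=256): LLTTBBAA=8 LLTTBBAa=8 LLTTBbAA=8 LLTTBbAa=8 LLTtBBAA=16 LLTtBBAa=16 LLTtBbAA=16 LLTtBbAa=16 LLttBBAA=8 LLttBBAa=8 LLttBbAA=8 LLttBbAa=8 LlTTBBAA=8 LlTTBBAa=8 LlTTBbAA=8 LlTTBbAa=8 LlTtBBAA=16 LlTtBBAa=16 LlTtBbAA=16 LlTtBbAa=16 LlttBBAA=8 LlttBBAa=8 LlttBbAA=8 LlttBbAa=8
LLTTBBAa hits 8/256; gcd=8; 8÷8/256÷8 = 1/32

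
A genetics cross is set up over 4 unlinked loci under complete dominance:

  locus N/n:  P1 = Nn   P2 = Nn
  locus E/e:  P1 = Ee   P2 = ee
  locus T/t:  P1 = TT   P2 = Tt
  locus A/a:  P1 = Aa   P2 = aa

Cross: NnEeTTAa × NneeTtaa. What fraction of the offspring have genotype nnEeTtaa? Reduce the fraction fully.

NnEeTTAa gametes: NETA×2, NETa×2, NeTA×2, NeTa×2, nETA×2, nETa×2, neTA×2, neTa×2
NneeTtaa gametes: NeTa×4, Neta×4, neTa×4, neta×4
NnEeTTAa×NneeTtaa grid (16·16=256): NNEeTTAa=8 NNEeTTaa=8 NNEeTtAa=8 NNEeTtaa=8 NNeeTTAa=8 NNeeTTaa=8 NNeeTtAa=8 NNeeTtaa=8 NnEeTTAa=16 NnEeTTaa=16 NnEeTtAa=16 NnEeTtaa=16 NneeTTAa=16 NneeTTaa=16 NneeTtAa=16 NneeTtaa=16 nnEeTTAa=8 nnEeTTaa=8 nnEeTtAa=8 nnEeTtaa=8 nneeTTAa=8 nneeTTaa=8 nneeTtAa=8 nneeTtaa=8
nnEeTtaa hits 8/256; gcd=8; 8÷8/256÷8 = 1/32

P(nnEeTtaa) = 1/32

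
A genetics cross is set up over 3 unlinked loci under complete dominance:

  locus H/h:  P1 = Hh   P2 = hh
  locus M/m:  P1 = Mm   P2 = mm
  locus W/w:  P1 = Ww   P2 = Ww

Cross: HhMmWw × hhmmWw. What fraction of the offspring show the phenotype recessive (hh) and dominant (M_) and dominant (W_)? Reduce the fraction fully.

P(hh M_ W_) = 3/16

HhMmWw gametes: HMW×1, HMw×1, HmW×1, Hmw×1, hMW×1, hMw×1, hmW×1, hmw×1
hhmmWw gametes: hmW×4, hmw×4
HhMmWw×hhmmWw grid (8·8=64): HhMmWW=4 HhMmWw=8 HhMmww=4 HhmmWW=4 HhmmWw=8 Hhmmww=4 hhMmWW=4 hhMmWw=8 hhMmww=4 hhmmWW=4 hhmmWw=8 hhmmww=4
hh M_ W_ hits 12/64; gcd=4; 12÷4/64÷4 = 3/16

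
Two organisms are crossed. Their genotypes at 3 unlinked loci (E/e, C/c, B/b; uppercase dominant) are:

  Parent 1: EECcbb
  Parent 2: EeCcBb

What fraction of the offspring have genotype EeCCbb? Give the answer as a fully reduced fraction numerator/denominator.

EECcbb gametes: ECb×4, Ecb×4
EeCcBb gametes: ECB×1, ECb×1, EcB×1, Ecb×1, eCB×1, eCb×1, ecB×1, ecb×1
EECcbb×EeCcBb grid (8·8=64): EECCBb=4 EECCbb=4 EECcBb=8 EECcbb=8 EEccBb=4 EEccbb=4 EeCCBb=4 EeCCbb=4 EeCcBb=8 EeCcbb=8 EeccBb=4 Eeccbb=4
EeCCbb hits 4/64; gcd=4; 4÷4/64÷4 = 1/16

P(EeCCbb) = 1/16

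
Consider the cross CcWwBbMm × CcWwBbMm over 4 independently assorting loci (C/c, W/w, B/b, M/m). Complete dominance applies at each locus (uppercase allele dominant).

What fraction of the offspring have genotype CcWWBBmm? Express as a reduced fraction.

CcWwBbMm gametes: CWBM×1, CWBm×1, CWbM×1, CWbm×1, CwBM×1, CwBm×1, CwbM×1, Cwbm×1, cWBM×1, cWBm×1, cWbM×1, cWbm×1, cwBM×1, cwBm×1, cwbM×1, cwbm×1
CcWwBbMm gametes: CWBM×1, CWBm×1, CWbM×1, CWbm×1, CwBM×1, CwBm×1, CwbM×1, Cwbm×1, cWBM×1, cWBm×1, cWbM×1, cWbm×1, cwBM×1, cwBm×1, cwbM×1, cwbm×1
CcWwBbMm×CcWwBbMm grid (16·16=256): CCWWBBMM=1 CCWWBBMm=2 CCWWBBmm=1 CCWWBbMM=2 CCWWBbMm=4 CCWWBbmm=2 CCWWbbMM=1 CCWWbbMm=2 CCWWbbmm=1 CCWwBBMM=2 CCWwBBMm=4 CCWwBBmm=2 CCWwBbMM=4 CCWwBbMm=8 CCWwBbmm=4 CCWwbbMM=2 CCWwbbMm=4 CCWwbbmm=2 CCwwBBMM=1 CCwwBBMm=2 CCwwBBmm=1 CCwwBbMM=2 CCwwBbMm=4 CCwwBbmm=2 CCwwbbMM=1 CCwwbbMm=2 CCwwbbmm=1 CcWWBBMM=2 CcWWBBMm=4 CcWWBBmm=2 CcWWBbMM=4 CcWWBbMm=8 CcWWBbmm=4 CcWWbbMM=2 CcWWbbMm=4 CcWWbbmm=2 CcWwBBMM=4 CcWwBBMm=8 CcWwBBmm=4 CcWwBbMM=8 CcWwBbMm=16 CcWwBbmm=8 CcWwbbMM=4 CcWwbbMm=8 CcWwbbmm=4 CcwwBBMM=2 CcwwBBMm=4 CcwwBBmm=2 CcwwBbMM=4 CcwwBbMm=8 CcwwBbmm=4 CcwwbbMM=2 CcwwbbMm=4 Ccwwbbmm=2 ccWWBBMM=1 ccWWBBMm=2 ccWWBBmm=1 ccWWBbMM=2 ccWWBbMm=4 ccWWBbmm=2 ccWWbbMM=1 ccWWbbMm=2 ccWWbbmm=1 ccWwBBMM=2 ccWwBBMm=4 ccWwBBmm=2 ccWwBbMM=4 ccWwBbMm=8 ccWwBbmm=4 ccWwbbMM=2 ccWwbbMm=4 ccWwbbmm=2 ccwwBBMM=1 ccwwBBMm=2 ccwwBBmm=1 ccwwBbMM=2 ccwwBbMm=4 ccwwBbmm=2 ccwwbbMM=1 ccwwbbMm=2 ccwwbbmm=1
CcWWBBmm hits 2/256; gcd=2; 2÷2/256÷2 = 1/128

P(CcWWBBmm) = 1/128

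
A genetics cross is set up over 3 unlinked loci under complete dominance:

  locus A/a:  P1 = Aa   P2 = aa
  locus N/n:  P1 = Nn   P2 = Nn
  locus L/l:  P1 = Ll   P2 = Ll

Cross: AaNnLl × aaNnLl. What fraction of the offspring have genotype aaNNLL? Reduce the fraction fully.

P(aaNNLL) = 1/32

AaNnLl gametes: ANL×1, ANl×1, AnL×1, Anl×1, aNL×1, aNl×1, anL×1, anl×1
aaNnLl gametes: aNL×2, aNl×2, anL×2, anl×2
AaNnLl×aaNnLl grid (8·8=64): AaNNLL=2 AaNNLl=4 AaNNll=2 AaNnLL=4 AaNnLl=8 AaNnll=4 AannLL=2 AannLl=4 Aannll=2 aaNNLL=2 aaNNLl=4 aaNNll=2 aaNnLL=4 aaNnLl=8 aaNnll=4 aannLL=2 aannLl=4 aannll=2
aaNNLL hits 2/64; gcd=2; 2÷2/64÷2 = 1/32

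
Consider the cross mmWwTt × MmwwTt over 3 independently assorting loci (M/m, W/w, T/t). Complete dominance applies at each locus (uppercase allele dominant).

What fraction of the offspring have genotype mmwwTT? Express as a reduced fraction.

P(mmwwTT) = 1/16

mmWwTt gametes: mWT×2, mWt×2, mwT×2, mwt×2
MmwwTt gametes: MwT×2, Mwt×2, mwT×2, mwt×2
mmWwTt×MmwwTt grid (8·8=64): MmWwTT=4 MmWwTt=8 MmWwtt=4 MmwwTT=4 MmwwTt=8 Mmwwtt=4 mmWwTT=4 mmWwTt=8 mmWwtt=4 mmwwTT=4 mmwwTt=8 mmwwtt=4
mmwwTT hits 4/64; gcd=4; 4÷4/64÷4 = 1/16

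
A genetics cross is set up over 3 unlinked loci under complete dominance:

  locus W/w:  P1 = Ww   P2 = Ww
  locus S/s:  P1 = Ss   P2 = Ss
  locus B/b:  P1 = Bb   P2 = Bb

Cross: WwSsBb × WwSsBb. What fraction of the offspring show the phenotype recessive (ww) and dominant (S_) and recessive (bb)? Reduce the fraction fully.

WwSsBb gametes: WSB×1, WSb×1, WsB×1, Wsb×1, wSB×1, wSb×1, wsB×1, wsb×1
WwSsBb gametes: WSB×1, WSb×1, WsB×1, Wsb×1, wSB×1, wSb×1, wsB×1, wsb×1
WwSsBb×WwSsBb grid (8·8=64): WWSSBB=1 WWSSBb=2 WWSSbb=1 WWSsBB=2 WWSsBb=4 WWSsbb=2 WWssBB=1 WWssBb=2 WWssbb=1 WwSSBB=2 WwSSBb=4 WwSSbb=2 WwSsBB=4 WwSsBb=8 WwSsbb=4 WwssBB=2 WwssBb=4 Wwssbb=2 wwSSBB=1 wwSSBb=2 wwSSbb=1 wwSsBB=2 wwSsBb=4 wwSsbb=2 wwssBB=1 wwssBb=2 wwssbb=1
ww S_ bb hits 3/64; gcd=1; 3÷1/64÷1 = 3/64

P(ww S_ bb) = 3/64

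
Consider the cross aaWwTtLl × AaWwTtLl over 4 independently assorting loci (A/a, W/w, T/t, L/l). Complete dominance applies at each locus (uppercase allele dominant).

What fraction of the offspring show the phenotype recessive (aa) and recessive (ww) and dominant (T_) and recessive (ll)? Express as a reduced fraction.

aaWwTtLl gametes: aWTL×2, aWTl×2, aWtL×2, aWtl×2, awTL×2, awTl×2, awtL×2, awtl×2
AaWwTtLl gametes: AWTL×1, AWTl×1, AWtL×1, AWtl×1, AwTL×1, AwTl×1, AwtL×1, Awtl×1, aWTL×1, aWTl×1, aWtL×1, aWtl×1, awTL×1, awTl×1, awtL×1, awtl×1
aaWwTtLl×AaWwTtLl grid (16·16=256): AaWWTTLL=2 AaWWTTLl=4 AaWWTTll=2 AaWWTtLL=4 AaWWTtLl=8 AaWWTtll=4 AaWWttLL=2 AaWWttLl=4 AaWWttll=2 AaWwTTLL=4 AaWwTTLl=8 AaWwTTll=4 AaWwTtLL=8 AaWwTtLl=16 AaWwTtll=8 AaWwttLL=4 AaWwttLl=8 AaWwttll=4 AawwTTLL=2 AawwTTLl=4 AawwTTll=2 AawwTtLL=4 AawwTtLl=8 AawwTtll=4 AawwttLL=2 AawwttLl=4 Aawwttll=2 aaWWTTLL=2 aaWWTTLl=4 aaWWTTll=2 aaWWTtLL=4 aaWWTtLl=8 aaWWTtll=4 aaWWttLL=2 aaWWttLl=4 aaWWttll=2 aaWwTTLL=4 aaWwTTLl=8 aaWwTTll=4 aaWwTtLL=8 aaWwTtLl=16 aaWwTtll=8 aaWwttLL=4 aaWwttLl=8 aaWwttll=4 aawwTTLL=2 aawwTTLl=4 aawwTTll=2 aawwTtLL=4 aawwTtLl=8 aawwTtll=4 aawwttLL=2 aawwttLl=4 aawwttll=2
aa ww T_ ll hits 6/256; gcd=2; 6÷2/256÷2 = 3/128

P(aa ww T_ ll) = 3/128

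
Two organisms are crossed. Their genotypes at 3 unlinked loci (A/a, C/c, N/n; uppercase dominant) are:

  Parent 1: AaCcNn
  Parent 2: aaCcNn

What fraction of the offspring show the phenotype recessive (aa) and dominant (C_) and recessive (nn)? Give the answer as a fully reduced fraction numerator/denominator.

P(aa C_ nn) = 3/32

AaCcNn gametes: ACN×1, ACn×1, AcN×1, Acn×1, aCN×1, aCn×1, acN×1, acn×1
aaCcNn gametes: aCN×2, aCn×2, acN×2, acn×2
AaCcNn×aaCcNn grid (8·8=64): AaCCNN=2 AaCCNn=4 AaCCnn=2 AaCcNN=4 AaCcNn=8 AaCcnn=4 AaccNN=2 AaccNn=4 Aaccnn=2 aaCCNN=2 aaCCNn=4 aaCCnn=2 aaCcNN=4 aaCcNn=8 aaCcnn=4 aaccNN=2 aaccNn=4 aaccnn=2
aa C_ nn hits 6/64; gcd=2; 6÷2/64÷2 = 3/32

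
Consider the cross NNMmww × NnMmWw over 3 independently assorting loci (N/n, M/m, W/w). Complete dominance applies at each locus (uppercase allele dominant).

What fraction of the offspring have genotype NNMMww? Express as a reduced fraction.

NNMmww gametes: NMw×4, Nmw×4
NnMmWw gametes: NMW×1, NMw×1, NmW×1, Nmw×1, nMW×1, nMw×1, nmW×1, nmw×1
NNMmww×NnMmWw grid (8·8=64): NNMMWw=4 NNMMww=4 NNMmWw=8 NNMmww=8 NNmmWw=4 NNmmww=4 NnMMWw=4 NnMMww=4 NnMmWw=8 NnMmww=8 NnmmWw=4 Nnmmww=4
NNMMww hits 4/64; gcd=4; 4÷4/64÷4 = 1/16

P(NNMMww) = 1/16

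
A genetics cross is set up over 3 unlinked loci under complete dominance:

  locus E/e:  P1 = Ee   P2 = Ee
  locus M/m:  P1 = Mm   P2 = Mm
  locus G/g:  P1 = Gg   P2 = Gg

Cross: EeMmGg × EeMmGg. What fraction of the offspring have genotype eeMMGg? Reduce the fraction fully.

P(eeMMGg) = 1/32

EeMmGg gametes: EMG×1, EMg×1, EmG×1, Emg×1, eMG×1, eMg×1, emG×1, emg×1
EeMmGg gametes: EMG×1, EMg×1, EmG×1, Emg×1, eMG×1, eMg×1, emG×1, emg×1
EeMmGg×EeMmGg grid (8·8=64): EEMMGG=1 EEMMGg=2 EEMMgg=1 EEMmGG=2 EEMmGg=4 EEMmgg=2 EEmmGG=1 EEmmGg=2 EEmmgg=1 EeMMGG=2 EeMMGg=4 EeMMgg=2 EeMmGG=4 EeMmGg=8 EeMmgg=4 EemmGG=2 EemmGg=4 Eemmgg=2 eeMMGG=1 eeMMGg=2 eeMMgg=1 eeMmGG=2 eeMmGg=4 eeMmgg=2 eemmGG=1 eemmGg=2 eemmgg=1
eeMMGg hits 2/64; gcd=2; 2÷2/64÷2 = 1/32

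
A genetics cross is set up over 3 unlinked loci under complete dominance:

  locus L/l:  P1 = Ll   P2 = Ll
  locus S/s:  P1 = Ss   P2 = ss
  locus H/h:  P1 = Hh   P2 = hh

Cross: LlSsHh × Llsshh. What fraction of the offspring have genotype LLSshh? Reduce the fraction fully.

LlSsHh gametes: LSH×1, LSh×1, LsH×1, Lsh×1, lSH×1, lSh×1, lsH×1, lsh×1
Llsshh gametes: Lsh×4, lsh×4
LlSsHh×Llsshh grid (8·8=64): LLSsHh=4 LLSshh=4 LLssHh=4 LLsshh=4 LlSsHh=8 LlSshh=8 LlssHh=8 Llsshh=8 llSsHh=4 llSshh=4 llssHh=4 llsshh=4
LLSshh hits 4/64; gcd=4; 4÷4/64÷4 = 1/16

P(LLSshh) = 1/16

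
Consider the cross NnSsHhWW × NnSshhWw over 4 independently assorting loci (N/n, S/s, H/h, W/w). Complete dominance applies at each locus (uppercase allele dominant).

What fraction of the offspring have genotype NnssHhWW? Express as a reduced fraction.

P(NnssHhWW) = 1/32

NnSsHhWW gametes: NSHW×2, NShW×2, NsHW×2, NshW×2, nSHW×2, nShW×2, nsHW×2, nshW×2
NnSshhWw gametes: NShW×2, NShw×2, NshW×2, Nshw×2, nShW×2, nShw×2, nshW×2, nshw×2
NnSsHhWW×NnSshhWw grid (16·16=256): NNSSHhWW=4 NNSSHhWw=4 NNSShhWW=4 NNSShhWw=4 NNSsHhWW=8 NNSsHhWw=8 NNSshhWW=8 NNSshhWw=8 NNssHhWW=4 NNssHhWw=4 NNsshhWW=4 NNsshhWw=4 NnSSHhWW=8 NnSSHhWw=8 NnSShhWW=8 NnSShhWw=8 NnSsHhWW=16 NnSsHhWw=16 NnSshhWW=16 NnSshhWw=16 NnssHhWW=8 NnssHhWw=8 NnsshhWW=8 NnsshhWw=8 nnSSHhWW=4 nnSSHhWw=4 nnSShhWW=4 nnSShhWw=4 nnSsHhWW=8 nnSsHhWw=8 nnSshhWW=8 nnSshhWw=8 nnssHhWW=4 nnssHhWw=4 nnsshhWW=4 nnsshhWw=4
NnssHhWW hits 8/256; gcd=8; 8÷8/256÷8 = 1/32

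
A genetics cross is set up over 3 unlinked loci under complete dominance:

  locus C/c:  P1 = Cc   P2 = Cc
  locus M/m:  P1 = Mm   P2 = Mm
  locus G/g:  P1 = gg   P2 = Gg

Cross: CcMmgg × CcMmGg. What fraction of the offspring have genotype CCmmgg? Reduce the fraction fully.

P(CCmmgg) = 1/32

CcMmgg gametes: CMg×2, Cmg×2, cMg×2, cmg×2
CcMmGg gametes: CMG×1, CMg×1, CmG×1, Cmg×1, cMG×1, cMg×1, cmG×1, cmg×1
CcMmgg×CcMmGg grid (8·8=64): CCMMGg=2 CCMMgg=2 CCMmGg=4 CCMmgg=4 CCmmGg=2 CCmmgg=2 CcMMGg=4 CcMMgg=4 CcMmGg=8 CcMmgg=8 CcmmGg=4 Ccmmgg=4 ccMMGg=2 ccMMgg=2 ccMmGg=4 ccMmgg=4 ccmmGg=2 ccmmgg=2
CCmmgg hits 2/64; gcd=2; 2÷2/64÷2 = 1/32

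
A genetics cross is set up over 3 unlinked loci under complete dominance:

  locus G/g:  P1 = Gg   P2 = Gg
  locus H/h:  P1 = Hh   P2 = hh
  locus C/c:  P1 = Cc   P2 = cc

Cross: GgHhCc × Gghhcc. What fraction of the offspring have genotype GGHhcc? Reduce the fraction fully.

P(GGHhcc) = 1/16

GgHhCc gametes: GHC×1, GHc×1, GhC×1, Ghc×1, gHC×1, gHc×1, ghC×1, ghc×1
Gghhcc gametes: Ghc×4, ghc×4
GgHhCc×Gghhcc grid (8·8=64): GGHhCc=4 GGHhcc=4 GGhhCc=4 GGhhcc=4 GgHhCc=8 GgHhcc=8 GghhCc=8 Gghhcc=8 ggHhCc=4 ggHhcc=4 gghhCc=4 gghhcc=4
GGHhcc hits 4/64; gcd=4; 4÷4/64÷4 = 1/16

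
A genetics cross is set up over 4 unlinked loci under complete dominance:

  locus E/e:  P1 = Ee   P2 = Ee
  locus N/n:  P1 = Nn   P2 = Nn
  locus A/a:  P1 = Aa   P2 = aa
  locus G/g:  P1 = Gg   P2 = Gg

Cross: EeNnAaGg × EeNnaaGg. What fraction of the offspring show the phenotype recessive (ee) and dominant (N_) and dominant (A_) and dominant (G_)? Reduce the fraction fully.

P(ee N_ A_ G_) = 9/128

EeNnAaGg gametes: ENAG×1, ENAg×1, ENaG×1, ENag×1, EnAG×1, EnAg×1, EnaG×1, Enag×1, eNAG×1, eNAg×1, eNaG×1, eNag×1, enAG×1, enAg×1, enaG×1, enag×1
EeNnaaGg gametes: ENaG×2, ENag×2, EnaG×2, Enag×2, eNaG×2, eNag×2, enaG×2, enag×2
EeNnAaGg×EeNnaaGg grid (16·16=256): EENNAaGG=2 EENNAaGg=4 EENNAagg=2 EENNaaGG=2 EENNaaGg=4 EENNaagg=2 EENnAaGG=4 EENnAaGg=8 EENnAagg=4 EENnaaGG=4 EENnaaGg=8 EENnaagg=4 EEnnAaGG=2 EEnnAaGg=4 EEnnAagg=2 EEnnaaGG=2 EEnnaaGg=4 EEnnaagg=2 EeNNAaGG=4 EeNNAaGg=8 EeNNAagg=4 EeNNaaGG=4 EeNNaaGg=8 EeNNaagg=4 EeNnAaGG=8 EeNnAaGg=16 EeNnAagg=8 EeNnaaGG=8 EeNnaaGg=16 EeNnaagg=8 EennAaGG=4 EennAaGg=8 EennAagg=4 EennaaGG=4 EennaaGg=8 Eennaagg=4 eeNNAaGG=2 eeNNAaGg=4 eeNNAagg=2 eeNNaaGG=2 eeNNaaGg=4 eeNNaagg=2 eeNnAaGG=4 eeNnAaGg=8 eeNnAagg=4 eeNnaaGG=4 eeNnaaGg=8 eeNnaagg=4 eennAaGG=2 eennAaGg=4 eennAagg=2 eennaaGG=2 eennaaGg=4 eennaagg=2
ee N_ A_ G_ hits 18/256; gcd=2; 18÷2/256÷2 = 9/128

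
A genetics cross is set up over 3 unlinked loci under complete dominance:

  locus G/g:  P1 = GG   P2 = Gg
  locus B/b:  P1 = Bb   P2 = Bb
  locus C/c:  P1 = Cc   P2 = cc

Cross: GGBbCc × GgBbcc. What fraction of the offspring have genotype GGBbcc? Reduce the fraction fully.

GGBbCc gametes: GBC×2, GBc×2, GbC×2, Gbc×2
GgBbcc gametes: GBc×2, Gbc×2, gBc×2, gbc×2
GGBbCc×GgBbcc grid (8·8=64): GGBBCc=4 GGBBcc=4 GGBbCc=8 GGBbcc=8 GGbbCc=4 GGbbcc=4 GgBBCc=4 GgBBcc=4 GgBbCc=8 GgBbcc=8 GgbbCc=4 Ggbbcc=4
GGBbcc hits 8/64; gcd=8; 8÷8/64÷8 = 1/8

P(GGBbcc) = 1/8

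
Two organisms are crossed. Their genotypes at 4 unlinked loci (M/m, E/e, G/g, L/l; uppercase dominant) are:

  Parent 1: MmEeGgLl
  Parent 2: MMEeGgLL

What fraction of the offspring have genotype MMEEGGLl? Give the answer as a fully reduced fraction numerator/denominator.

MmEeGgLl gametes: MEGL×1, MEGl×1, MEgL×1, MEgl×1, MeGL×1, MeGl×1, MegL×1, Megl×1, mEGL×1, mEGl×1, mEgL×1, mEgl×1, meGL×1, meGl×1, megL×1, megl×1
MMEeGgLL gametes: MEGL×4, MEgL×4, MeGL×4, MegL×4
MmEeGgLl×MMEeGgLL grid (16·16=256): MMEEGGLL=4 MMEEGGLl=4 MMEEGgLL=8 MMEEGgLl=8 MMEEggLL=4 MMEEggLl=4 MMEeGGLL=8 MMEeGGLl=8 MMEeGgLL=16 MMEeGgLl=16 MMEeggLL=8 MMEeggLl=8 MMeeGGLL=4 MMeeGGLl=4 MMeeGgLL=8 MMeeGgLl=8 MMeeggLL=4 MMeeggLl=4 MmEEGGLL=4 MmEEGGLl=4 MmEEGgLL=8 MmEEGgLl=8 MmEEggLL=4 MmEEggLl=4 MmEeGGLL=8 MmEeGGLl=8 MmEeGgLL=16 MmEeGgLl=16 MmEeggLL=8 MmEeggLl=8 MmeeGGLL=4 MmeeGGLl=4 MmeeGgLL=8 MmeeGgLl=8 MmeeggLL=4 MmeeggLl=4
MMEEGGLl hits 4/256; gcd=4; 4÷4/256÷4 = 1/64

P(MMEEGGLl) = 1/64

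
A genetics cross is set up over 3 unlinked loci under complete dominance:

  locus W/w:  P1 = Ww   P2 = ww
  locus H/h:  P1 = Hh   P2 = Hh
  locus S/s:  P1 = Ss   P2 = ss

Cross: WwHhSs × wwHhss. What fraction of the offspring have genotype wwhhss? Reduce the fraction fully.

P(wwhhss) = 1/16

WwHhSs gametes: WHS×1, WHs×1, WhS×1, Whs×1, wHS×1, wHs×1, whS×1, whs×1
wwHhss gametes: wHs×4, whs×4
WwHhSs×wwHhss grid (8·8=64): WwHHSs=4 WwHHss=4 WwHhSs=8 WwHhss=8 WwhhSs=4 Wwhhss=4 wwHHSs=4 wwHHss=4 wwHhSs=8 wwHhss=8 wwhhSs=4 wwhhss=4
wwhhss hits 4/64; gcd=4; 4÷4/64÷4 = 1/16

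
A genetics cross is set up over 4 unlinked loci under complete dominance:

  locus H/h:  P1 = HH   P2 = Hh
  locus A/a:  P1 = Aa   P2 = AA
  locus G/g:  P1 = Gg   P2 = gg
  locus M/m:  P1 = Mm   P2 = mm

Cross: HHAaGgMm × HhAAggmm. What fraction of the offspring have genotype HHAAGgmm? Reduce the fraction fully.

P(HHAAGgmm) = 1/16

HHAaGgMm gametes: HAGM×2, HAGm×2, HAgM×2, HAgm×2, HaGM×2, HaGm×2, HagM×2, Hagm×2
HhAAggmm gametes: HAgm×8, hAgm×8
HHAaGgMm×HhAAggmm grid (16·16=256): HHAAGgMm=16 HHAAGgmm=16 HHAAggMm=16 HHAAggmm=16 HHAaGgMm=16 HHAaGgmm=16 HHAaggMm=16 HHAaggmm=16 HhAAGgMm=16 HhAAGgmm=16 HhAAggMm=16 HhAAggmm=16 HhAaGgMm=16 HhAaGgmm=16 HhAaggMm=16 HhAaggmm=16
HHAAGgmm hits 16/256; gcd=16; 16÷16/256÷16 = 1/16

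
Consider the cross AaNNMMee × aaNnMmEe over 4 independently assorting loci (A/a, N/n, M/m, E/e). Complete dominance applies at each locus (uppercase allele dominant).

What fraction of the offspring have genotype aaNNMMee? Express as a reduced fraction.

AaNNMMee gametes: ANMe×8, aNMe×8
aaNnMmEe gametes: aNME×2, aNMe×2, aNmE×2, aNme×2, anME×2, anMe×2, anmE×2, anme×2
AaNNMMee×aaNnMmEe grid (16·16=256): AaNNMMEe=16 AaNNMMee=16 AaNNMmEe=16 AaNNMmee=16 AaNnMMEe=16 AaNnMMee=16 AaNnMmEe=16 AaNnMmee=16 aaNNMMEe=16 aaNNMMee=16 aaNNMmEe=16 aaNNMmee=16 aaNnMMEe=16 aaNnMMee=16 aaNnMmEe=16 aaNnMmee=16
aaNNMMee hits 16/256; gcd=16; 16÷16/256÷16 = 1/16

P(aaNNMMee) = 1/16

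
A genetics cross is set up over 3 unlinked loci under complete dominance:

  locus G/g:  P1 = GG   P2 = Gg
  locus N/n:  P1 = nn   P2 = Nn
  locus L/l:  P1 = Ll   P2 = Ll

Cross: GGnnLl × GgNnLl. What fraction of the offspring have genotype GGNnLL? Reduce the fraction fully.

GGnnLl gametes: GnL×4, Gnl×4
GgNnLl gametes: GNL×1, GNl×1, GnL×1, Gnl×1, gNL×1, gNl×1, gnL×1, gnl×1
GGnnLl×GgNnLl grid (8·8=64): GGNnLL=4 GGNnLl=8 GGNnll=4 GGnnLL=4 GGnnLl=8 GGnnll=4 GgNnLL=4 GgNnLl=8 GgNnll=4 GgnnLL=4 GgnnLl=8 Ggnnll=4
GGNnLL hits 4/64; gcd=4; 4÷4/64÷4 = 1/16

P(GGNnLL) = 1/16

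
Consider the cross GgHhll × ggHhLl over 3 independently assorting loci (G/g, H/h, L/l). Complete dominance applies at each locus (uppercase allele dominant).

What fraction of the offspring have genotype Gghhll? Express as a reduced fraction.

GgHhll gametes: GHl×2, Ghl×2, gHl×2, ghl×2
ggHhLl gametes: gHL×2, gHl×2, ghL×2, ghl×2
GgHhll×ggHhLl grid (8·8=64): GgHHLl=4 GgHHll=4 GgHhLl=8 GgHhll=8 GghhLl=4 Gghhll=4 ggHHLl=4 ggHHll=4 ggHhLl=8 ggHhll=8 gghhLl=4 gghhll=4
Gghhll hits 4/64; gcd=4; 4÷4/64÷4 = 1/16

P(Gghhll) = 1/16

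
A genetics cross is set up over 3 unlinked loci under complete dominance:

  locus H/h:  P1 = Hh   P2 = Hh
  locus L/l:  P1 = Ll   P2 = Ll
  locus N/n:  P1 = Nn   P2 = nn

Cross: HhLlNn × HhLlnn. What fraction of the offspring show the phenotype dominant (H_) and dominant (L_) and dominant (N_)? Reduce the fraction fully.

HhLlNn gametes: HLN×1, HLn×1, HlN×1, Hln×1, hLN×1, hLn×1, hlN×1, hln×1
HhLlnn gametes: HLn×2, Hln×2, hLn×2, hln×2
HhLlNn×HhLlnn grid (8·8=64): HHLLNn=2 HHLLnn=2 HHLlNn=4 HHLlnn=4 HHllNn=2 HHllnn=2 HhLLNn=4 HhLLnn=4 HhLlNn=8 HhLlnn=8 HhllNn=4 Hhllnn=4 hhLLNn=2 hhLLnn=2 hhLlNn=4 hhLlnn=4 hhllNn=2 hhllnn=2
H_ L_ N_ hits 18/64; gcd=2; 18÷2/64÷2 = 9/32

P(H_ L_ N_) = 9/32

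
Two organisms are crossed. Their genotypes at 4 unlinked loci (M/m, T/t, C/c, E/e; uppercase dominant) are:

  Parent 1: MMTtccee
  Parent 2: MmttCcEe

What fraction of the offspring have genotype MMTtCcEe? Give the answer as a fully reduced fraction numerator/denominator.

MMTtccee gametes: MTce×8, Mtce×8
MmttCcEe gametes: MtCE×2, MtCe×2, MtcE×2, Mtce×2, mtCE×2, mtCe×2, mtcE×2, mtce×2
MMTtccee×MmttCcEe grid (16·16=256): MMTtCcEe=16 MMTtCcee=16 MMTtccEe=16 MMTtccee=16 MMttCcEe=16 MMttCcee=16 MMttccEe=16 MMttccee=16 MmTtCcEe=16 MmTtCcee=16 MmTtccEe=16 MmTtccee=16 MmttCcEe=16 MmttCcee=16 MmttccEe=16 Mmttccee=16
MMTtCcEe hits 16/256; gcd=16; 16÷16/256÷16 = 1/16

P(MMTtCcEe) = 1/16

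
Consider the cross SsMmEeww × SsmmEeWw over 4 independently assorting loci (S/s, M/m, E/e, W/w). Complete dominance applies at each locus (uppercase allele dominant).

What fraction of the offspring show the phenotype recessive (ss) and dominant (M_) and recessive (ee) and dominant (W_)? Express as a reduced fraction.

SsMmEeww gametes: SMEw×2, SMew×2, SmEw×2, Smew×2, sMEw×2, sMew×2, smEw×2, smew×2
SsmmEeWw gametes: SmEW×2, SmEw×2, SmeW×2, Smew×2, smEW×2, smEw×2, smeW×2, smew×2
SsMmEeww×SsmmEeWw grid (16·16=256): SSMmEEWw=4 SSMmEEww=4 SSMmEeWw=8 SSMmEeww=8 SSMmeeWw=4 SSMmeeww=4 SSmmEEWw=4 SSmmEEww=4 SSmmEeWw=8 SSmmEeww=8 SSmmeeWw=4 SSmmeeww=4 SsMmEEWw=8 SsMmEEww=8 SsMmEeWw=16 SsMmEeww=16 SsMmeeWw=8 SsMmeeww=8 SsmmEEWw=8 SsmmEEww=8 SsmmEeWw=16 SsmmEeww=16 SsmmeeWw=8 Ssmmeeww=8 ssMmEEWw=4 ssMmEEww=4 ssMmEeWw=8 ssMmEeww=8 ssMmeeWw=4 ssMmeeww=4 ssmmEEWw=4 ssmmEEww=4 ssmmEeWw=8 ssmmEeww=8 ssmmeeWw=4 ssmmeeww=4
ss M_ ee W_ hits 4/256; gcd=4; 4÷4/256÷4 = 1/64

P(ss M_ ee W_) = 1/64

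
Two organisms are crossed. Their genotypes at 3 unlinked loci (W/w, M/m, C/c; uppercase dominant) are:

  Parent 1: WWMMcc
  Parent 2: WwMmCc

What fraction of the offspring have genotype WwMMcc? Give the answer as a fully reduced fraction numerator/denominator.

WWMMcc gametes: WMc×8
WwMmCc gametes: WMC×1, WMc×1, WmC×1, Wmc×1, wMC×1, wMc×1, wmC×1, wmc×1
WWMMcc×WwMmCc grid (8·8=64): WWMMCc=8 WWMMcc=8 WWMmCc=8 WWMmcc=8 WwMMCc=8 WwMMcc=8 WwMmCc=8 WwMmcc=8
WwMMcc hits 8/64; gcd=8; 8÷8/64÷8 = 1/8

P(WwMMcc) = 1/8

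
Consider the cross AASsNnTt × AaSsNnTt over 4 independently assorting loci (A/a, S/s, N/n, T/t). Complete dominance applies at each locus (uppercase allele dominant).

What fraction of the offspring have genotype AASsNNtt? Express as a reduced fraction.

AASsNnTt gametes: ASNT×2, ASNt×2, ASnT×2, ASnt×2, AsNT×2, AsNt×2, AsnT×2, Asnt×2
AaSsNnTt gametes: ASNT×1, ASNt×1, ASnT×1, ASnt×1, AsNT×1, AsNt×1, AsnT×1, Asnt×1, aSNT×1, aSNt×1, aSnT×1, aSnt×1, asNT×1, asNt×1, asnT×1, asnt×1
AASsNnTt×AaSsNnTt grid (16·16=256): AASSNNTT=2 AASSNNTt=4 AASSNNtt=2 AASSNnTT=4 AASSNnTt=8 AASSNntt=4 AASSnnTT=2 AASSnnTt=4 AASSnntt=2 AASsNNTT=4 AASsNNTt=8 AASsNNtt=4 AASsNnTT=8 AASsNnTt=16 AASsNntt=8 AASsnnTT=4 AASsnnTt=8 AASsnntt=4 AAssNNTT=2 AAssNNTt=4 AAssNNtt=2 AAssNnTT=4 AAssNnTt=8 AAssNntt=4 AAssnnTT=2 AAssnnTt=4 AAssnntt=2 AaSSNNTT=2 AaSSNNTt=4 AaSSNNtt=2 AaSSNnTT=4 AaSSNnTt=8 AaSSNntt=4 AaSSnnTT=2 AaSSnnTt=4 AaSSnntt=2 AaSsNNTT=4 AaSsNNTt=8 AaSsNNtt=4 AaSsNnTT=8 AaSsNnTt=16 AaSsNntt=8 AaSsnnTT=4 AaSsnnTt=8 AaSsnntt=4 AassNNTT=2 AassNNTt=4 AassNNtt=2 AassNnTT=4 AassNnTt=8 AassNntt=4 AassnnTT=2 AassnnTt=4 Aassnntt=2
AASsNNtt hits 4/256; gcd=4; 4÷4/256÷4 = 1/64

P(AASsNNtt) = 1/64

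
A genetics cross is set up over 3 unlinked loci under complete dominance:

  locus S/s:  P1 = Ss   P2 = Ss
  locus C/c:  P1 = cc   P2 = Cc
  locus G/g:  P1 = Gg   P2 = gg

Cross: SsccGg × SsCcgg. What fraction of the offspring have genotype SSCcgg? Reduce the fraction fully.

P(SSCcgg) = 1/16

SsccGg gametes: ScG×2, Scg×2, scG×2, scg×2
SsCcgg gametes: SCg×2, Scg×2, sCg×2, scg×2
SsccGg×SsCcgg grid (8·8=64): SSCcGg=4 SSCcgg=4 SSccGg=4 SSccgg=4 SsCcGg=8 SsCcgg=8 SsccGg=8 Ssccgg=8 ssCcGg=4 ssCcgg=4 ssccGg=4 ssccgg=4
SSCcgg hits 4/64; gcd=4; 4÷4/64÷4 = 1/16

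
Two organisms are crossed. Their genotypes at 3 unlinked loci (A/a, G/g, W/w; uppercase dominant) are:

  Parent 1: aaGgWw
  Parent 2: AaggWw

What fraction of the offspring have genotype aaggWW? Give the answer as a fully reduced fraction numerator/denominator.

aaGgWw gametes: aGW×2, aGw×2, agW×2, agw×2
AaggWw gametes: AgW×2, Agw×2, agW×2, agw×2
aaGgWw×AaggWw grid (8·8=64): AaGgWW=4 AaGgWw=8 AaGgww=4 AaggWW=4 AaggWw=8 Aaggww=4 aaGgWW=4 aaGgWw=8 aaGgww=4 aaggWW=4 aaggWw=8 aaggww=4
aaggWW hits 4/64; gcd=4; 4÷4/64÷4 = 1/16

P(aaggWW) = 1/16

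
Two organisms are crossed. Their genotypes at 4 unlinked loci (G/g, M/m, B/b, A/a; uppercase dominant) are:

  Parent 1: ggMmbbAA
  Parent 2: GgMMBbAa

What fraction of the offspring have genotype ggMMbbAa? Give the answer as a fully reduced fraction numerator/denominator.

P(ggMMbbAa) = 1/16

ggMmbbAA gametes: gMbA×8, gmbA×8
GgMMBbAa gametes: GMBA×2, GMBa×2, GMbA×2, GMba×2, gMBA×2, gMBa×2, gMbA×2, gMba×2
ggMmbbAA×GgMMBbAa grid (16·16=256): GgMMBbAA=16 GgMMBbAa=16 GgMMbbAA=16 GgMMbbAa=16 GgMmBbAA=16 GgMmBbAa=16 GgMmbbAA=16 GgMmbbAa=16 ggMMBbAA=16 ggMMBbAa=16 ggMMbbAA=16 ggMMbbAa=16 ggMmBbAA=16 ggMmBbAa=16 ggMmbbAA=16 ggMmbbAa=16
ggMMbbAa hits 16/256; gcd=16; 16÷16/256÷16 = 1/16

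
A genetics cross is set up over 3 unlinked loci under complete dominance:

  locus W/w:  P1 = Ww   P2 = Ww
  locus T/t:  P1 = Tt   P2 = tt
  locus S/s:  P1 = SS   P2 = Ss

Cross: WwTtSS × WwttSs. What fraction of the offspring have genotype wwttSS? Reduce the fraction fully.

WwTtSS gametes: WTS×2, WtS×2, wTS×2, wtS×2
WwttSs gametes: WtS×2, Wts×2, wtS×2, wts×2
WwTtSS×WwttSs grid (8·8=64): WWTtSS=4 WWTtSs=4 WWttSS=4 WWttSs=4 WwTtSS=8 WwTtSs=8 WwttSS=8 WwttSs=8 wwTtSS=4 wwTtSs=4 wwttSS=4 wwttSs=4
wwttSS hits 4/64; gcd=4; 4÷4/64÷4 = 1/16

P(wwttSS) = 1/16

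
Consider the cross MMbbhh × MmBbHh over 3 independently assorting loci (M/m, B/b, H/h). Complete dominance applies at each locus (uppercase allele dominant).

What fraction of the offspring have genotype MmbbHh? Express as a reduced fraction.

MMbbhh gametes: Mbh×8
MmBbHh gametes: MBH×1, MBh×1, MbH×1, Mbh×1, mBH×1, mBh×1, mbH×1, mbh×1
MMbbhh×MmBbHh grid (8·8=64): MMBbHh=8 MMBbhh=8 MMbbHh=8 MMbbhh=8 MmBbHh=8 MmBbhh=8 MmbbHh=8 Mmbbhh=8
MmbbHh hits 8/64; gcd=8; 8÷8/64÷8 = 1/8

P(MmbbHh) = 1/8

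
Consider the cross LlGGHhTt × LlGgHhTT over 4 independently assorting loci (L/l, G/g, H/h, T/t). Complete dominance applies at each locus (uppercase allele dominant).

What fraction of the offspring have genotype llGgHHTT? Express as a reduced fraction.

LlGGHhTt gametes: LGHT×2, LGHt×2, LGhT×2, LGht×2, lGHT×2, lGHt×2, lGhT×2, lGht×2
LlGgHhTT gametes: LGHT×2, LGhT×2, LgHT×2, LghT×2, lGHT×2, lGhT×2, lgHT×2, lghT×2
LlGGHhTt×LlGgHhTT grid (16·16=256): LLGGHHTT=4 LLGGHHTt=4 LLGGHhTT=8 LLGGHhTt=8 LLGGhhTT=4 LLGGhhTt=4 LLGgHHTT=4 LLGgHHTt=4 LLGgHhTT=8 LLGgHhTt=8 LLGghhTT=4 LLGghhTt=4 LlGGHHTT=8 LlGGHHTt=8 LlGGHhTT=16 LlGGHhTt=16 LlGGhhTT=8 LlGGhhTt=8 LlGgHHTT=8 LlGgHHTt=8 LlGgHhTT=16 LlGgHhTt=16 LlGghhTT=8 LlGghhTt=8 llGGHHTT=4 llGGHHTt=4 llGGHhTT=8 llGGHhTt=8 llGGhhTT=4 llGGhhTt=4 llGgHHTT=4 llGgHHTt=4 llGgHhTT=8 llGgHhTt=8 llGghhTT=4 llGghhTt=4
llGgHHTT hits 4/256; gcd=4; 4÷4/256÷4 = 1/64

P(llGgHHTT) = 1/64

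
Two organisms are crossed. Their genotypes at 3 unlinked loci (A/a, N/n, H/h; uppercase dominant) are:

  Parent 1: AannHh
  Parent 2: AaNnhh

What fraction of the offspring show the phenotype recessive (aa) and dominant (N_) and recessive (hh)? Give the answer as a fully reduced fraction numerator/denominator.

P(aa N_ hh) = 1/16

AannHh gametes: AnH×2, Anh×2, anH×2, anh×2
AaNnhh gametes: ANh×2, Anh×2, aNh×2, anh×2
AannHh×AaNnhh grid (8·8=64): AANnHh=4 AANnhh=4 AAnnHh=4 AAnnhh=4 AaNnHh=8 AaNnhh=8 AannHh=8 Aannhh=8 aaNnHh=4 aaNnhh=4 aannHh=4 aannhh=4
aa N_ hh hits 4/64; gcd=4; 4÷4/64÷4 = 1/16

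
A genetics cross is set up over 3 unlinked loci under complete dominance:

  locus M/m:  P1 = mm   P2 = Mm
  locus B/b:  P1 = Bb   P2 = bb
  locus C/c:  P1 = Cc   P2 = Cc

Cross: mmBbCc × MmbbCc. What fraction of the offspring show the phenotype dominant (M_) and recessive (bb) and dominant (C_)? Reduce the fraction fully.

P(M_ bb C_) = 3/16

mmBbCc gametes: mBC×2, mBc×2, mbC×2, mbc×2
MmbbCc gametes: MbC×2, Mbc×2, mbC×2, mbc×2
mmBbCc×MmbbCc grid (8·8=64): MmBbCC=4 MmBbCc=8 MmBbcc=4 MmbbCC=4 MmbbCc=8 Mmbbcc=4 mmBbCC=4 mmBbCc=8 mmBbcc=4 mmbbCC=4 mmbbCc=8 mmbbcc=4
M_ bb C_ hits 12/64; gcd=4; 12÷4/64÷4 = 3/16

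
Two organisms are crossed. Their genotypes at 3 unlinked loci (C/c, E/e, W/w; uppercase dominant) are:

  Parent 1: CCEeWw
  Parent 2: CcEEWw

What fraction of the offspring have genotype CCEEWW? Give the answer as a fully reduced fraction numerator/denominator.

P(CCEEWW) = 1/16

CCEeWw gametes: CEW×2, CEw×2, CeW×2, Cew×2
CcEEWw gametes: CEW×2, CEw×2, cEW×2, cEw×2
CCEeWw×CcEEWw grid (8·8=64): CCEEWW=4 CCEEWw=8 CCEEww=4 CCEeWW=4 CCEeWw=8 CCEeww=4 CcEEWW=4 CcEEWw=8 CcEEww=4 CcEeWW=4 CcEeWw=8 CcEeww=4
CCEEWW hits 4/64; gcd=4; 4÷4/64÷4 = 1/16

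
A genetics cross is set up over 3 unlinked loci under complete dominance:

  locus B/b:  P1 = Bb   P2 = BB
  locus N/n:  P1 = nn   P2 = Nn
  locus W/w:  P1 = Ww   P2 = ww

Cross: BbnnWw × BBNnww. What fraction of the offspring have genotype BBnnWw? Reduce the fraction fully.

P(BBnnWw) = 1/8

BbnnWw gametes: BnW×2, Bnw×2, bnW×2, bnw×2
BBNnww gametes: BNw×4, Bnw×4
BbnnWw×BBNnww grid (8·8=64): BBNnWw=8 BBNnww=8 BBnnWw=8 BBnnww=8 BbNnWw=8 BbNnww=8 BbnnWw=8 Bbnnww=8
BBnnWw hits 8/64; gcd=8; 8÷8/64÷8 = 1/8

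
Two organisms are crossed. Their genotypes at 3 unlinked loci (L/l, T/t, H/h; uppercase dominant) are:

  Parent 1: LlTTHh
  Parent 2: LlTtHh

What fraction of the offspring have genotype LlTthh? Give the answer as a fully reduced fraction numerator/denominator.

P(LlTthh) = 1/16

LlTTHh gametes: LTH×2, LTh×2, lTH×2, lTh×2
LlTtHh gametes: LTH×1, LTh×1, LtH×1, Lth×1, lTH×1, lTh×1, ltH×1, lth×1
LlTTHh×LlTtHh grid (8·8=64): LLTTHH=2 LLTTHh=4 LLTThh=2 LLTtHH=2 LLTtHh=4 LLTthh=2 LlTTHH=4 LlTTHh=8 LlTThh=4 LlTtHH=4 LlTtHh=8 LlTthh=4 llTTHH=2 llTTHh=4 llTThh=2 llTtHH=2 llTtHh=4 llTthh=2
LlTthh hits 4/64; gcd=4; 4÷4/64÷4 = 1/16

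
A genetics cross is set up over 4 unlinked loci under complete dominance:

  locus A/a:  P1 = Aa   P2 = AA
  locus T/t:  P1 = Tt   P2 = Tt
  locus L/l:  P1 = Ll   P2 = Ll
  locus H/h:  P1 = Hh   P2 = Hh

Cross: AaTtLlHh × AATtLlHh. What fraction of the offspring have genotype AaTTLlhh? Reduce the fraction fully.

AaTtLlHh gametes: ATLH×1, ATLh×1, ATlH×1, ATlh×1, AtLH×1, AtLh×1, AtlH×1, Atlh×1, aTLH×1, aTLh×1, aTlH×1, aTlh×1, atLH×1, atLh×1, atlH×1, atlh×1
AATtLlHh gametes: ATLH×2, ATLh×2, ATlH×2, ATlh×2, AtLH×2, AtLh×2, AtlH×2, Atlh×2
AaTtLlHh×AATtLlHh grid (16·16=256): AATTLLHH=2 AATTLLHh=4 AATTLLhh=2 AATTLlHH=4 AATTLlHh=8 AATTLlhh=4 AATTllHH=2 AATTllHh=4 AATTllhh=2 AATtLLHH=4 AATtLLHh=8 AATtLLhh=4 AATtLlHH=8 AATtLlHh=16 AATtLlhh=8 AATtllHH=4 AATtllHh=8 AATtllhh=4 AAttLLHH=2 AAttLLHh=4 AAttLLhh=2 AAttLlHH=4 AAttLlHh=8 AAttLlhh=4 AAttllHH=2 AAttllHh=4 AAttllhh=2 AaTTLLHH=2 AaTTLLHh=4 AaTTLLhh=2 AaTTLlHH=4 AaTTLlHh=8 AaTTLlhh=4 AaTTllHH=2 AaTTllHh=4 AaTTllhh=2 AaTtLLHH=4 AaTtLLHh=8 AaTtLLhh=4 AaTtLlHH=8 AaTtLlHh=16 AaTtLlhh=8 AaTtllHH=4 AaTtllHh=8 AaTtllhh=4 AattLLHH=2 AattLLHh=4 AattLLhh=2 AattLlHH=4 AattLlHh=8 AattLlhh=4 AattllHH=2 AattllHh=4 Aattllhh=2
AaTTLlhh hits 4/256; gcd=4; 4÷4/256÷4 = 1/64

P(AaTTLlhh) = 1/64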